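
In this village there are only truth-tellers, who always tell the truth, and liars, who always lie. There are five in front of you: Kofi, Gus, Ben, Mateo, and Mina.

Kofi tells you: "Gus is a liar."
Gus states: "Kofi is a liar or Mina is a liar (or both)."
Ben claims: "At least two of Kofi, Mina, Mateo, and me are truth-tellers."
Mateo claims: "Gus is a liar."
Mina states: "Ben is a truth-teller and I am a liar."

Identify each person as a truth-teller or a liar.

Consider Kofi. Suppose Kofi is a truth-teller.
Then no assignment of the remaining roles makes every statement match its speaker's type — contradiction.
So Kofi is a liar.
With that fixed, Gus's statement is true, so Gus is a truth-teller.
With that fixed, Mateo's statement is false, so Mateo is a liar.
Consider Ben. Suppose Ben is a truth-teller.
Then whichever role Mina has, Mina's statement has the wrong truth value — contradiction.
So Ben is a liar.
With that fixed, Mina's statement is false, so Mina is a liar.

Kofi: liar, Gus: truth-teller, Ben: liar, Mateo: liar, Mina: liar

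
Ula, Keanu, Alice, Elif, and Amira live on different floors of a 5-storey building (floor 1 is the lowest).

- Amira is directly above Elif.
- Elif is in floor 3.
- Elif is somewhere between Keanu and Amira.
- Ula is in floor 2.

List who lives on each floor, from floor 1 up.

Keanu, Ula, Elif, Amira, Alice

From clue 1: Elif is in {1,2,3,4}.
From clues 1–2: Elif → floor 3, Amira → floor 4.
From clues 1–3: Keanu is in {1,2}.
From clues 1–4: Keanu → floor 1, Ula → floor 2, Alice → floor 5.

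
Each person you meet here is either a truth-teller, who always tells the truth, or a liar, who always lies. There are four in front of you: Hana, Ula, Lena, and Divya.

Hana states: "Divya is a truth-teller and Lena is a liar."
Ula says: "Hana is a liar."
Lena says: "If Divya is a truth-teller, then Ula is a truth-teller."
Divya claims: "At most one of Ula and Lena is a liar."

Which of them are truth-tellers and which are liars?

Consider Hana. Suppose Hana is a truth-teller.
Then no assignment of the remaining roles makes every statement match its speaker's type — contradiction.
So Hana is a liar.
With that fixed, Ula's statement is true, so Ula is a truth-teller.
With that fixed, Lena's statement is true, so Lena is a truth-teller.
With that fixed, Divya's statement is true, so Divya is a truth-teller.

Hana: liar, Ula: truth-teller, Lena: truth-teller, Divya: truth-teller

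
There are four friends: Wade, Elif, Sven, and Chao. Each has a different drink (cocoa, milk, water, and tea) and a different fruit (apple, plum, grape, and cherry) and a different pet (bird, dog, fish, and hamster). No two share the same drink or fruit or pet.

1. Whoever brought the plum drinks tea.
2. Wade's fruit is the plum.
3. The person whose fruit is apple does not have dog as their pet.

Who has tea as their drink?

With clues 1–2, Chao, Elif, and Sven are impossible for the one with drink tea.
That leaves Wade.

Wade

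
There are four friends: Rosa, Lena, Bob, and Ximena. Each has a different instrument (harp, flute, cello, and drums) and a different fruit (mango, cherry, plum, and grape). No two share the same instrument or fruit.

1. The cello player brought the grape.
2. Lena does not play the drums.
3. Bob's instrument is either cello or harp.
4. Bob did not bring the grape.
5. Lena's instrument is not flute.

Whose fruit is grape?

Lena

With clues 1–4, Bob is impossible for the one with fruit grape.
With clues 1–5, Rosa and Ximena are impossible for the one with fruit grape.
That leaves Lena.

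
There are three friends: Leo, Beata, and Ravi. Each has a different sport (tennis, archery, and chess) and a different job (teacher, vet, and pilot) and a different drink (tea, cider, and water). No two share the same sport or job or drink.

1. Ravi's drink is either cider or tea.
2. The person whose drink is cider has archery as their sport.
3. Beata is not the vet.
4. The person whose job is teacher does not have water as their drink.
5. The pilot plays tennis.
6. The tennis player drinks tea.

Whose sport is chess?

With clues 1–6, Beata and Ravi are impossible for the one with sport chess.
That leaves Leo.

Leo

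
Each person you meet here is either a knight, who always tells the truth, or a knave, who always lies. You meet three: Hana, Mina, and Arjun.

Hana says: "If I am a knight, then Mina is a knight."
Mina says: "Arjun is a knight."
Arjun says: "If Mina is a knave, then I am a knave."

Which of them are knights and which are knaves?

Hana: knight, Mina: knight, Arjun: knight

Consider Hana. Suppose Hana is a knave.
Then Hana's own statement would have to be false, but it can't be — contradiction.
So Hana is a knight.
Consider Mina. Suppose Mina is a knave.
Then Hana's statement comes out false, contradicting Hana being a knight.
So Mina is a knight.
With that fixed, Arjun's statement is true, so Arjun is a knight.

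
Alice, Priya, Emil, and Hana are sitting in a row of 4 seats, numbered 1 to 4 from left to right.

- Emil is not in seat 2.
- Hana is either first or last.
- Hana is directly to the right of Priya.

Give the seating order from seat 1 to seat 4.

From clue 1: Emil is in {1,3,4}.
From clues 1–2: Hana is in {1,4}.
From clues 1–3: Emil → seat 1, Alice → seat 2, Priya → seat 3, Hana → seat 4.

Emil, Alice, Priya, Hana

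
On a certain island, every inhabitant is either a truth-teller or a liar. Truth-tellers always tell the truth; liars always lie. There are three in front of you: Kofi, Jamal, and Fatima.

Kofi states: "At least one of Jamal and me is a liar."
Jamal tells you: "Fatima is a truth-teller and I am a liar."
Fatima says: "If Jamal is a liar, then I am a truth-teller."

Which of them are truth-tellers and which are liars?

Kofi: truth-teller, Jamal: liar, Fatima: liar

Consider Kofi. Suppose Kofi is a liar.
Then Kofi's own statement would have to be false, but it can't be — contradiction.
So Kofi is a truth-teller.
Consider Jamal. Suppose Jamal is a truth-teller.
Then Kofi's statement comes out false, contradicting Kofi being a truth-teller.
So Jamal is a liar.
Consider Fatima. Suppose Fatima is a truth-teller.
Then Jamal's statement comes out true, contradicting Jamal being a liar.
So Fatima is a liar.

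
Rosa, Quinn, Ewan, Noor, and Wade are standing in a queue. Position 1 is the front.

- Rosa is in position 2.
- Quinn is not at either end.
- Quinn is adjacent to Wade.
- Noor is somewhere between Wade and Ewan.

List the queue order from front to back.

From clue 1: Rosa → position 2.
From clues 1–2: Quinn is in {3,4}.
From clues 1–4: Ewan → position 1, Noor → position 3, Quinn → position 4, Wade → position 5.

Ewan, Rosa, Noor, Quinn, Wade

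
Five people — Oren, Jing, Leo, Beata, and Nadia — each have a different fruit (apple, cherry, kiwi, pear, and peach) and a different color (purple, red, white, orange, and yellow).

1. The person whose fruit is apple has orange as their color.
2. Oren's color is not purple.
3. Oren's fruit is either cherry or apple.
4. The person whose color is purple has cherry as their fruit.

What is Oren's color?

orange

With clues 1–2, purple is impossible for Oren's color.
With clues 1–4, red, white, and yellow are impossible for Oren's color.
That leaves orange.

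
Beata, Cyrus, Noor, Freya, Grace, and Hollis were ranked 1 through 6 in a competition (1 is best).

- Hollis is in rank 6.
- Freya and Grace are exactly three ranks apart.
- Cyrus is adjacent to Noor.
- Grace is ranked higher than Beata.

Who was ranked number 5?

With clue 1, Hollis is ruled out for rank 5.
With clues 1–3, Cyrus and Noor are ruled out for rank 5.
With clues 1–4, Freya and Grace are ruled out for rank 5.
So rank 5 is Beata.

Beata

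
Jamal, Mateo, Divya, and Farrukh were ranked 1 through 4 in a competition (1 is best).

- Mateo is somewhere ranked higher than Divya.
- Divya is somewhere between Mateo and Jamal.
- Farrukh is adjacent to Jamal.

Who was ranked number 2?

Divya

With clues 1–2, Jamal is ruled out for rank 2.
With clues 1–3, Farrukh and Mateo are ruled out for rank 2.
So rank 2 is Divya.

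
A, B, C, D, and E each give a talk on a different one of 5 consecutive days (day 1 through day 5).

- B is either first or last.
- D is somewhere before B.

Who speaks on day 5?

B

With clues 1–2, A, C, D, and E are ruled out for day 5.
So day 5 is B.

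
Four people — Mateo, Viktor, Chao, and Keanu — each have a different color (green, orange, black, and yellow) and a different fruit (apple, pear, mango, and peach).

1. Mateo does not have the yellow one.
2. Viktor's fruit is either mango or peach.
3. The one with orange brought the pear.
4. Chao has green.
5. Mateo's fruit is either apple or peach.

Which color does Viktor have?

yellow

With clues 1–3, orange is impossible for Viktor's color.
With clues 1–4, green is impossible for Viktor's color.
With clues 1–5, black is impossible for Viktor's color.
That leaves yellow.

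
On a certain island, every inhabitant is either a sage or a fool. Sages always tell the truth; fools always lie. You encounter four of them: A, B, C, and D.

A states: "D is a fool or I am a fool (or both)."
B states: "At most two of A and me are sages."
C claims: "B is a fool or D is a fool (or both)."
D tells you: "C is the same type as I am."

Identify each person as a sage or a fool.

A: sage, B: sage, C: sage, D: fool

Regardless of anyone's role, B's statement is true, so B is a sage.
Consider A. Suppose A is a fool.
Then A's own statement would have to be false, but it can't be — contradiction.
So A is a sage.
Consider C. Suppose C is a fool.
Then whichever role D has, D's statement has the wrong truth value — contradiction.
So C is a sage.
Consider D. Suppose D is a sage.
Then A's statement comes out false, contradicting A being a sage.
So D is a fool.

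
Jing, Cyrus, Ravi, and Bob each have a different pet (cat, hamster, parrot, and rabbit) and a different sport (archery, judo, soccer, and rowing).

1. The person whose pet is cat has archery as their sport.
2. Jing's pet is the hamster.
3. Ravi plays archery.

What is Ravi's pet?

With clues 1–2, hamster is impossible for Ravi's pet.
With clues 1–3, parrot and rabbit are impossible for Ravi's pet.
That leaves cat.

cat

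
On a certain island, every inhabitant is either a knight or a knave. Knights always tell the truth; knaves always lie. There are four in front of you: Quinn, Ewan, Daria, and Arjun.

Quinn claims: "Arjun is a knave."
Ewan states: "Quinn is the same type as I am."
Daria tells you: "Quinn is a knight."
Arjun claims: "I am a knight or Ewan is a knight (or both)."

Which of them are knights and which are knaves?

Consider Quinn. Suppose Quinn is a knave.
Then whichever role Ewan has, Ewan's statement has the wrong truth value — contradiction.
So Quinn is a knight.
With that fixed, Daria's statement is true, so Daria is a knight.
Consider Ewan. Suppose Ewan is a knight.
Then no assignment of the remaining roles makes every statement match its speaker's type — contradiction.
So Ewan is a knave.
Consider Arjun. Suppose Arjun is a knight.
Then Quinn's statement comes out false, contradicting Quinn being a knight.
So Arjun is a knave.

Quinn: knight, Ewan: knave, Daria: knight, Arjun: knave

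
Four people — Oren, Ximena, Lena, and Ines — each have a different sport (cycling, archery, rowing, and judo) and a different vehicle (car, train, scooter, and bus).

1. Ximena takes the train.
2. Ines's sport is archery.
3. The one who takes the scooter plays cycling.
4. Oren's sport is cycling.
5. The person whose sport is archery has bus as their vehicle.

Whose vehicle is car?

Lena

Clue 1 rules out Ximena for the one with vehicle car.
With clues 1–4, Oren is impossible for the one with vehicle car.
With clues 1–5, Ines is impossible for the one with vehicle car.
That leaves Lena.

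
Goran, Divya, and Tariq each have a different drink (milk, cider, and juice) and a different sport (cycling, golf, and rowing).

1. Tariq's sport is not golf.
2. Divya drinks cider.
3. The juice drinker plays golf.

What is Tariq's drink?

With clues 1–2, cider is impossible for Tariq's drink.
With clues 1–3, juice is impossible for Tariq's drink.
That leaves milk.

milk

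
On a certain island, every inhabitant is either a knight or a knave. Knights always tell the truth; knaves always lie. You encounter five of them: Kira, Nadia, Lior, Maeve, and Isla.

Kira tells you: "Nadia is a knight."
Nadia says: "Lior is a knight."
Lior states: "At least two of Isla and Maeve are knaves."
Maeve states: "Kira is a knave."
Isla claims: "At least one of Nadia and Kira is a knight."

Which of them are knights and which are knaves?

Kira: knave, Nadia: knave, Lior: knave, Maeve: knight, Isla: knave

Consider Kira. Suppose Kira is a knight.
Then no assignment of the remaining roles makes every statement match its speaker's type — contradiction.
So Kira is a knave.
With that fixed, Maeve's statement is true, so Maeve is a knight.
With that fixed, Lior's statement is false, so Lior is a knave.
With that fixed, Nadia's statement is false, so Nadia is a knave.
With that fixed, Isla's statement is false, so Isla is a knave.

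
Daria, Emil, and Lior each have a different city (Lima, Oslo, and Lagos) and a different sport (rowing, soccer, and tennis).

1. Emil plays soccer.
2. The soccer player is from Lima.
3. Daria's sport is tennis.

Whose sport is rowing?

Clue 1 rules out Emil for the one with sport rowing.
With clues 1–3, Daria is impossible for the one with sport rowing.
That leaves Lior.

Lior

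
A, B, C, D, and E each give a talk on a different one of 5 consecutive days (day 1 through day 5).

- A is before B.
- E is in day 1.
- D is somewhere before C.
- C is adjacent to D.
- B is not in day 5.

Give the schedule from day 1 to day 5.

E, A, B, D, C

From clue 1: A is in {1,2,3,4}.
From clues 1–2: E → day 1.
From clues 1–3: A is in {2,3,4}.
From clues 1–4: A is in {2,4}.
From clues 1–5: A → day 2, B → day 3, D → day 4, C → day 5.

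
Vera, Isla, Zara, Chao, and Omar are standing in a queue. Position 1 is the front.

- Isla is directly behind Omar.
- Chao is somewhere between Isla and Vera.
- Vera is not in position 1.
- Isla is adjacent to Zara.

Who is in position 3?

With clues 1–2, Vera is ruled out for position 3.
With clues 1–3, Omar is ruled out for position 3.
With clues 1–4, Chao and Isla are ruled out for position 3.
So position 3 is Zara.

Zara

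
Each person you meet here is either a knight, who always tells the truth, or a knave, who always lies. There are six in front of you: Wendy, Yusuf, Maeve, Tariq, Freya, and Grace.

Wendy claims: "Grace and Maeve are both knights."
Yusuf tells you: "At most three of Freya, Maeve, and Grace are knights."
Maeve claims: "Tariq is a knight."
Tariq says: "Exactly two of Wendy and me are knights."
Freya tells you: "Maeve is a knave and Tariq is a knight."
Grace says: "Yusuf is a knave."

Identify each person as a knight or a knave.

Regardless of anyone's role, Yusuf's statement is true, so Yusuf is a knight.
With that fixed, Grace's statement is false, so Grace is a knave.
With that fixed, Wendy's statement is false, so Wendy is a knave.
With that fixed, Tariq's statement is false, so Tariq is a knave.
With that fixed, Freya's statement is false, so Freya is a knave.
With that fixed, Maeve's statement is false, so Maeve is a knave.

Wendy: knave, Yusuf: knight, Maeve: knave, Tariq: knave, Freya: knave, Grace: knave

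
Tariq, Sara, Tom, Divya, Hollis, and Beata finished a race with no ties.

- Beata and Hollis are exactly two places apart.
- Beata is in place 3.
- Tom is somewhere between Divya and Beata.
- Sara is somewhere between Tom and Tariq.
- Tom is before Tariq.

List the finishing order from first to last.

From clues 1–2: Beata → place 3.
From clues 1–3: Hollis is in {1,5}.
From clues 1–4: Sara is in {2,4}.
From clues 1–5: Divya → place 1, Tom → place 2, Sara → place 4, Hollis → place 5, Tariq → place 6.

Divya, Tom, Beata, Sara, Hollis, Tariq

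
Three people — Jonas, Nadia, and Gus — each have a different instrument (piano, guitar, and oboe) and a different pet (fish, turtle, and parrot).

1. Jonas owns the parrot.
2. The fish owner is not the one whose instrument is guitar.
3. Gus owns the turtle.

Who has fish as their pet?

Nadia

Clue 1 rules out Jonas for the one with pet fish.
With clues 1–3, Gus is impossible for the one with pet fish.
That leaves Nadia.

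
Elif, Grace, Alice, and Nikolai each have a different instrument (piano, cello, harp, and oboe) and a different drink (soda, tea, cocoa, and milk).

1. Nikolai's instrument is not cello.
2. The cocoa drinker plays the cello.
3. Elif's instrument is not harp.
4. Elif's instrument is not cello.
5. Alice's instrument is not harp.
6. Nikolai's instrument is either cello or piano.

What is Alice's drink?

With clues 1–6, milk, soda, and tea are impossible for Alice's drink.
That leaves cocoa.

cocoa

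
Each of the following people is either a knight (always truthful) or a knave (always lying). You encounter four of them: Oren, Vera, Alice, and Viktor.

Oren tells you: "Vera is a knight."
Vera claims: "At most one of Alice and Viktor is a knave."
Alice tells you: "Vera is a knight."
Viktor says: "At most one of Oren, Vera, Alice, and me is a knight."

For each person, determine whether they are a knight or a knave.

Consider Oren. Suppose Oren is a knave.
Then no assignment of the remaining roles makes every statement match its speaker's type — contradiction.
So Oren is a knight.
Consider Vera. Suppose Vera is a knave.
Then Oren's statement comes out false, contradicting Oren being a knight.
So Vera is a knight.
With that fixed, Alice's statement is true, so Alice is a knight.
With that fixed, Viktor's statement is false, so Viktor is a knave.

Oren: knight, Vera: knight, Alice: knight, Viktor: knave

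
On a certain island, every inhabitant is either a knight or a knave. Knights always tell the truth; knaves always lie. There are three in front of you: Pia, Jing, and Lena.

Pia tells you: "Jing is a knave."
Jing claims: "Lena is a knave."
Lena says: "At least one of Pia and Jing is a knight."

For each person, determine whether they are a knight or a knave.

Pia: knight, Jing: knave, Lena: knight

Consider Pia. Suppose Pia is a knave.
Then no assignment of the remaining roles makes every statement match its speaker's type — contradiction.
So Pia is a knight.
With that fixed, Lena's statement is true, so Lena is a knight.
With that fixed, Jing's statement is false, so Jing is a knave.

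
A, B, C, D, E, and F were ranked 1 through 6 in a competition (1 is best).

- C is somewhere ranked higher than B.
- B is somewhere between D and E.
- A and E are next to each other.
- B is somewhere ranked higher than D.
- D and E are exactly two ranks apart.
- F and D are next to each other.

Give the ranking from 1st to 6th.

C, A, E, B, D, F

From clue 1: B is in {2,3,4,5,6}.
From clues 1–2: B is in {3,4,5}.
From clues 1–4: B is in {4,5}.
From clues 1–5: A is in {2,3}.
From clues 1–6: C → rank 1, A → rank 2, E → rank 3, B → rank 4, D → rank 5, F → rank 6.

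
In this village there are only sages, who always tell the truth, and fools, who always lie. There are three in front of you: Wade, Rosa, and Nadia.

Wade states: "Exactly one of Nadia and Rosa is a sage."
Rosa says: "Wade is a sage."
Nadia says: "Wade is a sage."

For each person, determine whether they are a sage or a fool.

Consider Wade. Suppose Wade is a sage.
Then no assignment of the remaining roles makes every statement match its speaker's type — contradiction.
So Wade is a fool.
With that fixed, Rosa's statement is false, so Rosa is a fool.
With that fixed, Nadia's statement is false, so Nadia is a fool.

Wade: fool, Rosa: fool, Nadia: fool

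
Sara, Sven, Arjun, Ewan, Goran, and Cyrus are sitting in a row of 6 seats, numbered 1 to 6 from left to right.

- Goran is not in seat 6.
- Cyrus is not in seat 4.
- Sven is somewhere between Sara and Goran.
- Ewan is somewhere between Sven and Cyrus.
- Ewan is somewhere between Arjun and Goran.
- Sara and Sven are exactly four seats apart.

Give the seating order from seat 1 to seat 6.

Goran, Sven, Ewan, Arjun, Cyrus, Sara

From clue 1: Goran is in {1,2,3,4,5}.
From clues 1–3: Sven is in {2,3,4,5}.
From clues 1–5: Ewan is in {3,4}.
From clues 1–6: Goran → seat 1, Sven → seat 2, Ewan → seat 3, Arjun → seat 4, Cyrus → seat 5, Sara → seat 6.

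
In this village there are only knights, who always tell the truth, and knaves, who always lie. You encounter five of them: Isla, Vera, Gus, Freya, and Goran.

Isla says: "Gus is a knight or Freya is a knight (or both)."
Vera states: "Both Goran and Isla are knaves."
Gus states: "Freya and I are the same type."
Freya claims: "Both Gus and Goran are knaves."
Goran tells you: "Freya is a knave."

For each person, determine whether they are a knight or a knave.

Isla: knight, Vera: knave, Gus: knave, Freya: knight, Goran: knave

Consider Isla. Suppose Isla is a knave.
Then no assignment of the remaining roles makes every statement match its speaker's type — contradiction.
So Isla is a knight.
With that fixed, Vera's statement is false, so Vera is a knave.
Consider Gus. Suppose Gus is a knight.
Then no assignment of the remaining roles makes every statement match its speaker's type — contradiction.
So Gus is a knave.
Consider Freya. Suppose Freya is a knave.
Then Isla's statement comes out false, contradicting Isla being a knight.
So Freya is a knight.
With that fixed, Goran's statement is false, so Goran is a knave.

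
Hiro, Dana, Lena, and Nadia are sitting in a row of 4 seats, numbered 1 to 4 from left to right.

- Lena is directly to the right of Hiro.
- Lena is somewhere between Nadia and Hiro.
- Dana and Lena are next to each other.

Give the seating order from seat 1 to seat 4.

Hiro, Lena, Dana, Nadia

From clue 1: Hiro is in {1,2,3}.
From clues 1–2: Hiro is in {1,2}.
From clues 1–3: Hiro → seat 1, Lena → seat 2, Dana → seat 3, Nadia → seat 4.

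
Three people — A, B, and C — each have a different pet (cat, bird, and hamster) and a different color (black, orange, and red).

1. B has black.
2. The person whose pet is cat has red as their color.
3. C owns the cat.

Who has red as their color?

Clue 1 rules out B for the one with color red.
With clues 1–3, A is impossible for the one with color red.
That leaves C.

C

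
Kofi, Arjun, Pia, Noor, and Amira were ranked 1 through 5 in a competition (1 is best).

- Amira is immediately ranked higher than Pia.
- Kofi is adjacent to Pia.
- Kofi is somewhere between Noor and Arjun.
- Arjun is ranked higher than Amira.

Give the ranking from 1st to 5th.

From clue 1: Pia is in {2,3,4,5}.
From clues 1–2: Kofi is in {3,4,5}.
From clues 1–3: Amira → rank 2, Pia → rank 3, Kofi → rank 4.
From clues 1–4: Arjun → rank 1, Noor → rank 5.

Arjun, Amira, Pia, Kofi, Noor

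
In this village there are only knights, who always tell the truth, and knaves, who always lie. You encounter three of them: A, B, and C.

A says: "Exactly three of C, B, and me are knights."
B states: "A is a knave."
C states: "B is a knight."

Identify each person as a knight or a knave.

A: knave, B: knight, C: knight

Consider A. Suppose A is a knight.
Then no assignment of the remaining roles makes every statement match its speaker's type — contradiction.
So A is a knave.
With that fixed, B's statement is true, so B is a knight.
With that fixed, C's statement is true, so C is a knight.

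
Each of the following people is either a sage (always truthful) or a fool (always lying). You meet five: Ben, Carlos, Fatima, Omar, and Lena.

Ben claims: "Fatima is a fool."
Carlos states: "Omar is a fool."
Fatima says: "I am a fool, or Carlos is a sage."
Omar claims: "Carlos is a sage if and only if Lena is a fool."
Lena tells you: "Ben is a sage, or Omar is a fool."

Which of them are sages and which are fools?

Consider Ben. Suppose Ben is a sage.
Then no assignment of the remaining roles makes every statement match its speaker's type — contradiction.
So Ben is a fool.
Consider Carlos. Suppose Carlos is a fool.
Then whichever role Fatima has, Fatima's statement has the wrong truth value — contradiction.
So Carlos is a sage.
With that fixed, Fatima's statement is true, so Fatima is a sage.
Consider Omar. Suppose Omar is a sage.
Then Carlos's statement comes out false, contradicting Carlos being a sage.
So Omar is a fool.
With that fixed, Lena's statement is true, so Lena is a sage.

Ben: fool, Carlos: sage, Fatima: sage, Omar: fool, Lena: sage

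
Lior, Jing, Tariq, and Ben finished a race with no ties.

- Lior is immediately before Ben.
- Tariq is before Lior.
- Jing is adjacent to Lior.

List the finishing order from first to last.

From clue 1: Lior is in {1,2,3}.
From clues 1–2: Lior is in {2,3}.
From clues 1–3: Tariq → place 1, Jing → place 2, Lior → place 3, Ben → place 4.

Tariq, Jing, Lior, Ben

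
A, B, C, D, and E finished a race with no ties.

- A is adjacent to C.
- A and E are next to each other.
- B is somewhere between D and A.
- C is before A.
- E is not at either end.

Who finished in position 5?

With clues 1–2, A is ruled out for place 5.
With clues 1–3, B is ruled out for place 5.
With clues 1–4, C is ruled out for place 5.
With clues 1–5, E is ruled out for place 5.
So place 5 is D.

D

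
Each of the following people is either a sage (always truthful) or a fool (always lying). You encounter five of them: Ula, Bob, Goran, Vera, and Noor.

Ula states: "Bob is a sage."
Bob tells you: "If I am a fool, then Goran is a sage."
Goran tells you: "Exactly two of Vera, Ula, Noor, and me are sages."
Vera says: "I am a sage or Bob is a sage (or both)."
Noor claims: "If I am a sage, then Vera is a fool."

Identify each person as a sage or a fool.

Ula: fool, Bob: fool, Goran: fool, Vera: fool, Noor: sage

Consider Ula. Suppose Ula is a sage.
Then no assignment of the remaining roles makes every statement match its speaker's type — contradiction.
So Ula is a fool.
Consider Bob. Suppose Bob is a sage.
Then Ula's statement comes out true, contradicting Ula being a fool.
So Bob is a fool.
Consider Goran. Suppose Goran is a sage.
Then Bob's statement comes out true, contradicting Bob being a fool.
So Goran is a fool.
Consider Vera. Suppose Vera is a sage.
Then whichever role Noor has, Noor's statement has the wrong truth value — contradiction.
So Vera is a fool.
With that fixed, Noor's statement is true, so Noor is a sage.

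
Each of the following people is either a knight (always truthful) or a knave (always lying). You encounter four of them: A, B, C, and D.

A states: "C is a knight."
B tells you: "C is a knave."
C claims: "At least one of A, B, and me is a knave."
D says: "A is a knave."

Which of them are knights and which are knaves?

Consider A. Suppose A is a knave.
Then no assignment of the remaining roles makes every statement match its speaker's type — contradiction.
So A is a knight.
With that fixed, D's statement is false, so D is a knave.
Consider B. Suppose B is a knight.
Then whichever role C has, C's statement has the wrong truth value — contradiction.
So B is a knave.
With that fixed, C's statement is true, so C is a knight.

A: knight, B: knave, C: knight, D: knave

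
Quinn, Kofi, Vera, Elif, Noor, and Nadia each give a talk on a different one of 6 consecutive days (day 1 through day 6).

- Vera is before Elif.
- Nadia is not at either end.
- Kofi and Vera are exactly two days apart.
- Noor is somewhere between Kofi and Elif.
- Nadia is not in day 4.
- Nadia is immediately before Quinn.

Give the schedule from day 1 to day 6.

Kofi, Noor, Vera, Elif, Nadia, Quinn

From clue 1: Vera is in {1,2,3,4,5}.
From clues 1–2: Nadia is in {2,3,4,5}.
From clues 1–4: Elif is in {4,5,6}.
From clues 1–6: Kofi → day 1, Noor → day 2, Vera → day 3, Elif → day 4, Nadia → day 5, Quinn → day 6.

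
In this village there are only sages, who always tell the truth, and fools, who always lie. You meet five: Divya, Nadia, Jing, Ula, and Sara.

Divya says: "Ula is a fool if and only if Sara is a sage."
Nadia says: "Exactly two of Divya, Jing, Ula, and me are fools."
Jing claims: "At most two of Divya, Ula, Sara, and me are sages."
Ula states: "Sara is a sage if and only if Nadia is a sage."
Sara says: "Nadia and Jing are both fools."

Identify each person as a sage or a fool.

Consider Divya. Suppose Divya is a sage.
Then no assignment of the remaining roles makes every statement match its speaker's type — contradiction.
So Divya is a fool.
Consider Nadia. Suppose Nadia is a fool.
Then no assignment of the remaining roles makes every statement match its speaker's type — contradiction.
So Nadia is a sage.
With that fixed, Sara's statement is false, so Sara is a fool.
With that fixed, Jing's statement is true, so Jing is a sage.
With that fixed, Ula's statement is false, so Ula is a fool.

Divya: fool, Nadia: sage, Jing: sage, Ula: fool, Sara: fool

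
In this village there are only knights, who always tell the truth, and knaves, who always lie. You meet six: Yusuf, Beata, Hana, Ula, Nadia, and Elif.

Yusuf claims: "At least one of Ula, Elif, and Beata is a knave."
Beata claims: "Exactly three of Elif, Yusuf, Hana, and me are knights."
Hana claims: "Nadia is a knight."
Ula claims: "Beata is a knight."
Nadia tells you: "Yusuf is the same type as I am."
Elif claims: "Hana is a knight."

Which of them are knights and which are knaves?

Consider Yusuf. Suppose Yusuf is a knave.
Then whichever role Nadia has, Nadia's statement has the wrong truth value — contradiction.
So Yusuf is a knight.
Consider Beata. Suppose Beata is a knight.
Then no assignment of the remaining roles makes every statement match its speaker's type — contradiction.
So Beata is a knave.
With that fixed, Ula's statement is false, so Ula is a knave.
Consider Hana. Suppose Hana is a knight.
Then no assignment of the remaining roles makes every statement match its speaker's type — contradiction.
So Hana is a knave.
With that fixed, Elif's statement is false, so Elif is a knave.
Consider Nadia. Suppose Nadia is a knight.
Then Hana's statement comes out true, contradicting Hana being a knave.
So Nadia is a knave.

Yusuf: knight, Beata: knave, Hana: knave, Ula: knave, Nadia: knave, Elif: knave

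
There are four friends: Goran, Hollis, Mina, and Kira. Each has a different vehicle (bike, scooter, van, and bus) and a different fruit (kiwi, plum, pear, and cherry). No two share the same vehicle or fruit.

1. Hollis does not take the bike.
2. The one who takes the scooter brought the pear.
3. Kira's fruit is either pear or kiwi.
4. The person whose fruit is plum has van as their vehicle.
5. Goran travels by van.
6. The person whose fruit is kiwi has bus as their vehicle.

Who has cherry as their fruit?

Mina

With clues 1–3, Kira is impossible for the one with fruit cherry.
With clues 1–5, Goran is impossible for the one with fruit cherry.
With clues 1–6, Hollis is impossible for the one with fruit cherry.
That leaves Mina.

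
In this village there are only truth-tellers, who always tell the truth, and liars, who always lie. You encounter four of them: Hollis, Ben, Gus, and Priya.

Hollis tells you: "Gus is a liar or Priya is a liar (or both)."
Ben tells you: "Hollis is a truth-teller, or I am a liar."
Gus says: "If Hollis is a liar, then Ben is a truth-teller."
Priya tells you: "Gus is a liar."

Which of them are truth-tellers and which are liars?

Consider Hollis. Suppose Hollis is a liar.
Then whichever role Ben has, Ben's statement has the wrong truth value — contradiction.
So Hollis is a truth-teller.
With that fixed, Ben's statement is true, so Ben is a truth-teller.
With that fixed, Gus's statement is true, so Gus is a truth-teller.
With that fixed, Priya's statement is false, so Priya is a liar.

Hollis: truth-teller, Ben: truth-teller, Gus: truth-teller, Priya: liar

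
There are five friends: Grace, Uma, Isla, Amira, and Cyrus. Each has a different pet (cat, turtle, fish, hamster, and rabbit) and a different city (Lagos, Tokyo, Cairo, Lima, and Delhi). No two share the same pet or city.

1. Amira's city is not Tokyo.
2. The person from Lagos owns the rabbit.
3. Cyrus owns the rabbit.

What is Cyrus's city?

Lagos

With clues 1–3, Cairo, Delhi, Lima, and Tokyo are impossible for Cyrus's city.
That leaves Lagos.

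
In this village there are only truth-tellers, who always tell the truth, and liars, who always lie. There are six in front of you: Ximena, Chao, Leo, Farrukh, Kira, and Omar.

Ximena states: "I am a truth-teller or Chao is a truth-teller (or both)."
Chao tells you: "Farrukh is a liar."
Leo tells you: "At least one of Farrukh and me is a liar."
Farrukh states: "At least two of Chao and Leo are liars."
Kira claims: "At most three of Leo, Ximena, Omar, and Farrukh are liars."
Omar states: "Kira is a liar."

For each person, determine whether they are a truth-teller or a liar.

Ximena: truth-teller, Chao: truth-teller, Leo: truth-teller, Farrukh: liar, Kira: truth-teller, Omar: liar

Consider Ximena. Suppose Ximena is a liar.
Then no assignment of the remaining roles makes every statement match its speaker's type — contradiction.
So Ximena is a truth-teller.
With that fixed, Kira's statement is true, so Kira is a truth-teller.
With that fixed, Omar's statement is false, so Omar is a liar.
Consider Chao. Suppose Chao is a liar.
Then no assignment of the remaining roles makes every statement match its speaker's type — contradiction.
So Chao is a truth-teller.
With that fixed, Farrukh's statement is false, so Farrukh is a liar.
With that fixed, Leo's statement is true, so Leo is a truth-teller.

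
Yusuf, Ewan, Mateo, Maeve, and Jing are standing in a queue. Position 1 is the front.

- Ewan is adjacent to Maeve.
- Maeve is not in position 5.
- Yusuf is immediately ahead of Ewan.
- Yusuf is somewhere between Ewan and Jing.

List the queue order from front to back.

From clues 1–2: Maeve is in {1,2,3,4}.
From clues 1–3: Yusuf is in {1,2}.
From clues 1–4: Jing → position 1, Yusuf → position 2, Ewan → position 3, Maeve → position 4, Mateo → position 5.

Jing, Yusuf, Ewan, Maeve, Mateo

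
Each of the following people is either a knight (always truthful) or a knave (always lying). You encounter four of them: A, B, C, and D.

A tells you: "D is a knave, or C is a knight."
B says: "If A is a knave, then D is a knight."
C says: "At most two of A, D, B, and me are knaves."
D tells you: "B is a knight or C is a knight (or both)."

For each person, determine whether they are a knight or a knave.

Consider A. Suppose A is a knave.
Then no assignment of the remaining roles makes every statement match its speaker's type — contradiction.
So A is a knight.
With that fixed, B's statement is true, so B is a knight.
With that fixed, C's statement is true, so C is a knight.
With that fixed, D's statement is true, so D is a knight.

A: knight, B: knight, C: knight, D: knight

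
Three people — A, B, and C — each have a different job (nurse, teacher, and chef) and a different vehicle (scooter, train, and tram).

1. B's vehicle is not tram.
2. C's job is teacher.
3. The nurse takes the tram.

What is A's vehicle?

tram

With clues 1–3, scooter and train are impossible for A's vehicle.
That leaves tram.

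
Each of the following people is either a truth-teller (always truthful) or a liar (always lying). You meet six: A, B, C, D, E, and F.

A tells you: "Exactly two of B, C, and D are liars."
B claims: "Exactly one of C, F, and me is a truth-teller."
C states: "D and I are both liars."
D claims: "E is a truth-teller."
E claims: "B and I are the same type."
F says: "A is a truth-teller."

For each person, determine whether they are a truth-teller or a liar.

A: liar, B: truth-teller, C: liar, D: truth-teller, E: truth-teller, F: liar

Consider A. Suppose A is a truth-teller.
Then no assignment of the remaining roles makes every statement match its speaker's type — contradiction.
So A is a liar.
With that fixed, F's statement is false, so F is a liar.
Consider B. Suppose B is a liar.
Then whichever role E has, E's statement has the wrong truth value — contradiction.
So B is a truth-teller.
Consider C. Suppose C is a truth-teller.
Then B's statement comes out false, contradicting B being a truth-teller.
So C is a liar.
Consider D. Suppose D is a liar.
Then A's statement comes out true, contradicting A being a liar.
So D is a truth-teller.
Consider E. Suppose E is a liar.
Then D's statement comes out false, contradicting D being a truth-teller.
So E is a truth-teller.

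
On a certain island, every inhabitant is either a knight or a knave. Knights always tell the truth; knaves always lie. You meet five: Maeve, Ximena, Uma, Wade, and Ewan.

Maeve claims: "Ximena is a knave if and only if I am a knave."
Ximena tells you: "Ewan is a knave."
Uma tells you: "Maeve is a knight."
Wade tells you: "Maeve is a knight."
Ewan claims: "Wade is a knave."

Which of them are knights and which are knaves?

Consider Maeve. Suppose Maeve is a knave.
Then no assignment of the remaining roles makes every statement match its speaker's type — contradiction.
So Maeve is a knight.
With that fixed, Uma's statement is true, so Uma is a knight.
With that fixed, Wade's statement is true, so Wade is a knight.
With that fixed, Ewan's statement is false, so Ewan is a knave.
With that fixed, Ximena's statement is true, so Ximena is a knight.

Maeve: knight, Ximena: knight, Uma: knight, Wade: knight, Ewan: knave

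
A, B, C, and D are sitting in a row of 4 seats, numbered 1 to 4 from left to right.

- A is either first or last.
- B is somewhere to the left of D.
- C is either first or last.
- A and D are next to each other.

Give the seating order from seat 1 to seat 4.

From clue 1: A is in {1,4}.
From clues 1–3: B → seat 2, D → seat 3.
From clues 1–4: C → seat 1, A → seat 4.

C, B, D, A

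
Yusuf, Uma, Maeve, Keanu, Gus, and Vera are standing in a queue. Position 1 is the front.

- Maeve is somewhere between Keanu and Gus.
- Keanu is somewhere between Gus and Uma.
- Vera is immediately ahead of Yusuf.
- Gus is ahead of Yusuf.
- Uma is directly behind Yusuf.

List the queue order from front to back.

From clue 1: Maeve is in {2,3,4,5}.
From clues 1–3: Uma is in {1,3,4,6}.
From clues 1–4: Gus is in {1,4}.
From clues 1–5: Gus → position 1, Maeve → position 2, Keanu → position 3, Vera → position 4, Yusuf → position 5, Uma → position 6.

Gus, Maeve, Keanu, Vera, Yusuf, Uma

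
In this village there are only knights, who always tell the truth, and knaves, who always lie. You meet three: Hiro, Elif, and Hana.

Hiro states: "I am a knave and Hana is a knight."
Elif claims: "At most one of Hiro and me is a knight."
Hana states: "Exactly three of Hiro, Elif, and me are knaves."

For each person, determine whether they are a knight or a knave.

Consider Hiro. Suppose Hiro is a knight.
Then Hiro's own statement would have to be true, but it can't be — contradiction.
So Hiro is a knave.
With that fixed, Elif's statement is true, so Elif is a knight.
With that fixed, Hana's statement is false, so Hana is a knave.

Hiro: knave, Elif: knight, Hana: knave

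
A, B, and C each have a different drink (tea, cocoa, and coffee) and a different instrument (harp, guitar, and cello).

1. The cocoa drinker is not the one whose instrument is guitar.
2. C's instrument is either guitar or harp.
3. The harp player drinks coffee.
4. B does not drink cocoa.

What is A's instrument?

cello

With clues 1–4, guitar and harp are impossible for A's instrument.
That leaves cello.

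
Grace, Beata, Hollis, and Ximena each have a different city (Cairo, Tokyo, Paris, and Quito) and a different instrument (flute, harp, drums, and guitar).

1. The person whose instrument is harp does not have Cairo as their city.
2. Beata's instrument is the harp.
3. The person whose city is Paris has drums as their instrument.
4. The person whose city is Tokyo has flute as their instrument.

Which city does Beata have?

With clues 1–2, Cairo is impossible for Beata's city.
With clues 1–3, Paris is impossible for Beata's city.
With clues 1–4, Tokyo is impossible for Beata's city.
That leaves Quito.

Quito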